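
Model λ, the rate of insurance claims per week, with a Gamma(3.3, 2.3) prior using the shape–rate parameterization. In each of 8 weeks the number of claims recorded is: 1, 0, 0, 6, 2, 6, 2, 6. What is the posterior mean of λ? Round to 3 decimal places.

Total count ∑xᵢ = 23 over n = 8 weeks.
Gamma is conjugate to the Poisson likelihood: posterior is Gamma(shape = 3.3+23 = 26.3, rate = 2.3+8 = 10.3).
E[λ | data] = 26.3/10.3 = 2.553.

Posterior mean ≈ 2.553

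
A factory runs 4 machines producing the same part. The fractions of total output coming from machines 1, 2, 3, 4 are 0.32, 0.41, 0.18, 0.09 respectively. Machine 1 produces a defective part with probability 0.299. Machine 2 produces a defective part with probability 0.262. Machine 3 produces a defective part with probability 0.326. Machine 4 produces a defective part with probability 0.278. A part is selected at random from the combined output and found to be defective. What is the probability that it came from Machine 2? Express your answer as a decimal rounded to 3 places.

Tabulate prior·likelihood by source: [1] prior 0.32, lik 0.299, product 0.09568; [2] prior 0.41, lik 0.262, product 0.1074; [3] prior 0.18, lik 0.326, product 0.05868; [4] prior 0.09, lik 0.278, product 0.02502.
Normalizing constant = 0.28680; the posterior for Machine 2 is its product over the sum, 0.1074/0.28680 = 0.375.

Posterior probability ≈ 0.375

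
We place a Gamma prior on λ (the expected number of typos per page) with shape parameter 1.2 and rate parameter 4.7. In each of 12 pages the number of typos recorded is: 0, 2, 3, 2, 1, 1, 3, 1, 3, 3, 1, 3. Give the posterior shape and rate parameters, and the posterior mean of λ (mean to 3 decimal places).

The Poisson likelihood adds the total count to the shape and the number of exposure periods to the rate. Here ∑xᵢ = 23 and n = 12, so shape 1.2→24.2 and rate 4.7→16.7.
E[λ | data] = 24.2/16.7 = 1.449.

Posterior: Gamma(shape=24.2, rate=16.7); mean ≈ 1.449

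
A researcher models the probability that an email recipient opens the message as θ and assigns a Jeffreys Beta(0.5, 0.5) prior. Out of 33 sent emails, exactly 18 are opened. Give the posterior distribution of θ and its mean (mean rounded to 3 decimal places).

Posterior: Beta(18.5, 15.5); mean ≈ 0.544

The binomial likelihood is conjugate to the Beta prior: with 18 successes and 15 failures, the posterior is Beta(0.5+18, 0.5+15) = Beta(18.5, 15.5).
E[θ | data] = 18.5/(18.5+15.5) = 0.544.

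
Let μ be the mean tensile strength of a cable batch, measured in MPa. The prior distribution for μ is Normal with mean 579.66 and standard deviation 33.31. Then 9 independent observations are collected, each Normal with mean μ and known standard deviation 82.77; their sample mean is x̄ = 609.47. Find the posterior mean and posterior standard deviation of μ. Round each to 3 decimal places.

Posterior mean ≈ 597.340; posterior SD ≈ 21.248

With known σ, the Normal prior is conjugate. Weight on the data is w = (n/σ²)/(n/σ² + 1/τ₀²) = 0.00131370/(0.00131370+0.00090126) = 0.59310.
Posterior mean = w·x̄ + (1−w)·μ₀ = 0.59310·609.47 + 0.40690·579.66 = 597.340. Posterior variance = 1/(0.00131370+0.00090126) = 451.475, so SD = 21.248.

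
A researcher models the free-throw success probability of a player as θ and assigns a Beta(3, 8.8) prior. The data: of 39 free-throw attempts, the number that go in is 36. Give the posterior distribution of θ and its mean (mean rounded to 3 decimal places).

Posterior: Beta(39, 11.8); mean ≈ 0.768

Observing 36 successes and 3 failures updates Beta(3, 8.8) by adding the success and failure counts to the two shape parameters: α = 3+36 = 39, β = 8.8+3 = 11.8.
Posterior mean = α/(α+β) = 39/50.8 = 0.768.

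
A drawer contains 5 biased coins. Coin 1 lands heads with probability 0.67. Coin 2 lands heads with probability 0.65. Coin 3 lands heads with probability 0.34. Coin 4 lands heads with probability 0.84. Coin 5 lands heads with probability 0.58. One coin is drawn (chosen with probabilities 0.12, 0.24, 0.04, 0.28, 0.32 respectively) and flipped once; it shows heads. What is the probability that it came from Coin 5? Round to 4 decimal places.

Tabulate prior·likelihood by source: [1] prior 0.12, lik 0.67, product 0.08040; [2] prior 0.24, lik 0.65, product 0.1560; [3] prior 0.04, lik 0.34, product 0.01360; [4] prior 0.28, lik 0.84, product 0.2352; [5] prior 0.32, lik 0.58, product 0.1856.
Normalizing constant = 0.67080; the posterior for Coin 5 is its product over the sum, 0.1856/0.67080 = 0.2767.

Posterior probability ≈ 0.2767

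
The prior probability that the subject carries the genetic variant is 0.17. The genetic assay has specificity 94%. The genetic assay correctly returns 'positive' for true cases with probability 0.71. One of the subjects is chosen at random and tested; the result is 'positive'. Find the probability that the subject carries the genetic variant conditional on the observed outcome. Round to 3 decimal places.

Write H for 'the subject carries the genetic variant'. Prior odds H:¬H = 0.17/0.83 = 0.20482. For the 'positive' outcome, the likelihood ratio is 0.71/0.06 = 11.833.
Posterior odds = 0.20482 × 11.833 = 2.4237, so P(H|E) = 2.4237/(1+2.4237) = 0.708.

P(H | E) ≈ 0.708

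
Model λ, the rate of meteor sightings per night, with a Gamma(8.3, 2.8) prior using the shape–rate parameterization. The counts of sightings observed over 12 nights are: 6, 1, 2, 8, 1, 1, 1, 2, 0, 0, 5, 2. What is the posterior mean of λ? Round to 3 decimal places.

Total count ∑xᵢ = 29 over n = 12 nights.
Gamma is conjugate to the Poisson likelihood: posterior is Gamma(shape = 8.3+29 = 37.3, rate = 2.8+12 = 14.8).
Posterior mean = shape/rate = 37.3/14.8 = 2.520.

Posterior mean ≈ 2.520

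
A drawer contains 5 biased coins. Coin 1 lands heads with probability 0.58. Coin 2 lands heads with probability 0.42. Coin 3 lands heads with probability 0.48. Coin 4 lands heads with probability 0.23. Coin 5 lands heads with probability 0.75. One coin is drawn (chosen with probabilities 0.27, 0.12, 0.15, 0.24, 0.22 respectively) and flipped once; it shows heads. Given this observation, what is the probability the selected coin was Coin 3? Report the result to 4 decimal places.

Posterior probability ≈ 0.1442

Tabulate prior·likelihood by source: [1] prior 0.27, lik 0.58, product 0.1566; [2] prior 0.12, lik 0.42, product 0.05040; [3] prior 0.15, lik 0.48, product 0.07200; [4] prior 0.24, lik 0.23, product 0.05520; [5] prior 0.22, lik 0.75, product 0.1650.
Normalizing constant = 0.49920; the posterior for Coin 3 is its product over the sum, 0.07200/0.49920 = 0.1442.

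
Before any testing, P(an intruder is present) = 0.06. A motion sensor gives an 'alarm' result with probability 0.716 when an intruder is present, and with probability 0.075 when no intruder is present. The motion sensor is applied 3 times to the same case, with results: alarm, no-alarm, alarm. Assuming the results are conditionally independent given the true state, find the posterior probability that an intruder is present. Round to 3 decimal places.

With H the event that an intruder is present, the joint likelihood of the observed sequence is P(data|H) = 0.716·0.284·0.716 = 0.14559 and P(data|¬H) = 0.075·0.925·0.075 = 0.0052031.
Bayes: P(H|data) = 0.06·0.14559 / (0.06·0.14559 + 0.94·0.0052031) = 0.0087357/0.013627 = 0.6411.

Posterior P(H) ≈ 0.641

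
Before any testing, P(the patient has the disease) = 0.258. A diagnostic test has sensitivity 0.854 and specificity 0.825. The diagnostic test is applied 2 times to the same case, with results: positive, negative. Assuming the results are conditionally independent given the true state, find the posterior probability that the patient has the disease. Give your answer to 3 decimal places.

Let H be the event that the patient has the disease; start with P(H) = 0.258. P('positive'|H) = 0.854, P('positive'|¬H) = 0.175.
Update on result 1 ('positive'): P(H) ← 0.854·0.2580 / (0.854·0.2580 + 0.175·0.7420) = 0.22033/0.35018 = 0.6292.
Update on result 2 ('negative'): P(H) ← 0.146·0.6292 / (0.146·0.6292 + 0.825·0.3708) = 0.091862/0.39778 = 0.2309.

Posterior P(H) ≈ 0.231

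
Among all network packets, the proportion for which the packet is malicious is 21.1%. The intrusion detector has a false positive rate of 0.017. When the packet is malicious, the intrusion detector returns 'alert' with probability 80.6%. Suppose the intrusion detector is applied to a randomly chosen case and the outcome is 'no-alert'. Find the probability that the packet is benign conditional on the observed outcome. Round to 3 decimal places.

Let H be the event that the packet is malicious. P(H) = 0.211, so P(¬H) = 0.789. With E the 'no-alert' result, P(E|H) = 0.194 and P(E|¬H) = 0.983.
P(E) = 0.194·0.211 + 0.983·0.789 = 0.040934 + 0.77559 = 0.81652.
By Bayes' theorem, P(H|E) = 0.040934 / 0.81652 = 0.050. Hence P(¬H|E) = 1 − 0.050 = 0.950.

P(¬H | E) ≈ 0.950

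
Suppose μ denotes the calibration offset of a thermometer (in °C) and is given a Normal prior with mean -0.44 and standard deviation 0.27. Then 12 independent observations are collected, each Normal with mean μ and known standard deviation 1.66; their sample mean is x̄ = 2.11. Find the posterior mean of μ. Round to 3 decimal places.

Posterior mean ≈ 0.174

Prior precision 1/τ₀² = 1/0.27² = 13.7174; data precision n/σ² = 12/1.66² = 4.35477.
Posterior precision = 13.7174 + 4.35477 = 18.0722.
Posterior mean = (13.7174·-0.44 + 4.35477·2.11) / 18.0722 = 0.174.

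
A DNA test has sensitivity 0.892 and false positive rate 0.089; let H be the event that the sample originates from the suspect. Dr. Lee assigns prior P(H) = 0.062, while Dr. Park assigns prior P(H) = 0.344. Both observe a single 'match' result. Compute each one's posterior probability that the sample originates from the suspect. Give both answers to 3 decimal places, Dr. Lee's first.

The likelihood ratio for a 'match' result is 0.892/0.089 = 10.022.
Dr. Lee: prior odds 0.062/0.938 = 0.066098; posterior odds 0.66247; posterior probability 0.398.
Dr. Park: prior odds 0.344/0.656 = 0.52439; posterior odds 5.2557; posterior probability 0.840.

Dr. Lee: 0.398; Dr. Park: 0.840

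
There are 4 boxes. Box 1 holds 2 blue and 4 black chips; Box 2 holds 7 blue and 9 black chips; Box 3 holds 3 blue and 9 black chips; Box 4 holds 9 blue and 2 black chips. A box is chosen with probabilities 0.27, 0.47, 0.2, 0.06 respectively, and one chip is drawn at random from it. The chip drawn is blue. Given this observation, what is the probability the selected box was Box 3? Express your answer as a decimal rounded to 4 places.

Posterior probability ≈ 0.1267

P(blue|Box 1) = 0.3333; P(blue|Box 2) = 0.4375; P(blue|Box 3) = 0.25; P(blue|Box 4) = 0.8182.
Prior × likelihood for each source: 0.27·0.3333=0.09000, 0.47·0.4375=0.2056, 0.2·0.25=0.05000, 0.06·0.8182=0.04909. Summing gives P(blue) = 0.39472.
P(Box 3 | blue) = 0.05000 / 0.39472 = 0.1267.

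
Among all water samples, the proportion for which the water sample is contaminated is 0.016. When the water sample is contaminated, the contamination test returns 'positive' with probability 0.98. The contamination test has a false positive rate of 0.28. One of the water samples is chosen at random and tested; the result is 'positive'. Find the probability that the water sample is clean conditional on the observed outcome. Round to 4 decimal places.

P(¬H | E) ≈ 0.9462

Write H for 'the water sample is contaminated'. Prior odds H:¬H = 0.016/0.984 = 0.016260. For the 'positive' outcome, the likelihood ratio is 0.98/0.28 = 3.5000.
Posterior odds = 0.016260 × 3.5000 = 0.056911, so P(H|E) = 0.056911/(1+0.056911) = 0.0538. Then P(¬H|E) = 1 − 0.0538 = 0.9462.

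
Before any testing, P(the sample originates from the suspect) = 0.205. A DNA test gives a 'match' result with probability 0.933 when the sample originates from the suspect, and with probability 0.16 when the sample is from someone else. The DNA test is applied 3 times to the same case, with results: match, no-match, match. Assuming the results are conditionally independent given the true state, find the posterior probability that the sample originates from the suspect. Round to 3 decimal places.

With H the event that the sample originates from the suspect, the joint likelihood of the observed sequence is P(data|H) = 0.933·0.067·0.933 = 0.058323 and P(data|¬H) = 0.16·0.84·0.16 = 0.021504.
Bayes: P(H|data) = 0.205·0.058323 / (0.205·0.058323 + 0.795·0.021504) = 0.011956/0.029052 = 0.4115.

Posterior P(H) ≈ 0.412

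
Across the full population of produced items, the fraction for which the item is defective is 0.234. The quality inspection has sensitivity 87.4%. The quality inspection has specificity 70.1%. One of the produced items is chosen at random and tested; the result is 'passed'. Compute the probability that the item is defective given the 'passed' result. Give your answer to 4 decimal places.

Let H be the event that the item is defective. P(H) = 0.234, so P(¬H) = 0.766. With E the 'passed' result, P(E|H) = 0.126 and P(E|¬H) = 0.701.
P(E) = 0.126·0.234 + 0.701·0.766 = 0.029484 + 0.53697 = 0.56645.
By Bayes' theorem, P(H|E) = 0.029484 / 0.56645 = 0.0521.

P(H | E) ≈ 0.0521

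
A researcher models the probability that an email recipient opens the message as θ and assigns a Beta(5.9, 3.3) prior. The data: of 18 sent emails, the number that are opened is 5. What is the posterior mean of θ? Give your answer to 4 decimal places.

The binomial likelihood is conjugate to the Beta prior: with 5 successes and 13 failures, the posterior is Beta(5.9+5, 3.3+13) = Beta(10.9, 16.3).
Posterior mean = α/(α+β) = 10.9/27.2 = 0.4007.

Posterior mean ≈ 0.4007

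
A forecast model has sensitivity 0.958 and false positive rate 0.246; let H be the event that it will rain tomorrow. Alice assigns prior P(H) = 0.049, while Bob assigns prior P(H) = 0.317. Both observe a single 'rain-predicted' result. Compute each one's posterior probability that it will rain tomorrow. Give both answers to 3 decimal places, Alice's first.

Alice: 0.167; Bob: 0.644

The likelihood ratio for a 'rain-predicted' result is 0.958/0.246 = 3.8943.
Alice: prior odds 0.049/0.951 = 0.051525; posterior odds 0.20065; posterior probability 0.167.
Bob: prior odds 0.317/0.683 = 0.46413; posterior odds 1.8075; posterior probability 0.644.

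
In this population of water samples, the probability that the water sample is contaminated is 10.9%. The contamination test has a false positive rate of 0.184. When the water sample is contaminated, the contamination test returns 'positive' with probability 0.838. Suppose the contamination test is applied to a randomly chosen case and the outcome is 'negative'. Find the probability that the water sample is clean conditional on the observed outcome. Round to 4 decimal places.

Write H for 'the water sample is contaminated'. Prior odds H:¬H = 0.109/0.891 = 0.12233. For the 'negative' outcome, the likelihood ratio is 0.162/0.816 = 0.19853.
Posterior odds = 0.12233 × 0.19853 = 0.024287, so P(H|E) = 0.024287/(1+0.024287) = 0.0237. Then P(¬H|E) = 1 − 0.0237 = 0.9763.

P(¬H | E) ≈ 0.9763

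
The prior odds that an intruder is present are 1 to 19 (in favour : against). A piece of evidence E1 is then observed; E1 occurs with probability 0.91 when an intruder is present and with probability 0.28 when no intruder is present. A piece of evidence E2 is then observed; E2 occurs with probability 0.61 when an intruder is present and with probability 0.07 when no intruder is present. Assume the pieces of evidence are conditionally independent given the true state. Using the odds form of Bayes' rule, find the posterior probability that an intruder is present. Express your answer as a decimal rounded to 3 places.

Posterior probability ≈ 0.598

Prior odds = 1/19 = 0.052632. In log-odds, ln(0.052632) = -2.9444.
Add log likelihood ratios: ln(3.2500) + ln(8.7143) = 3.3436.
Posterior log-odds = 0.39918, so posterior odds = exp(0.39918) = 1.4906. Converting, P(H|E) = 1.4906/2.4906 = 0.598.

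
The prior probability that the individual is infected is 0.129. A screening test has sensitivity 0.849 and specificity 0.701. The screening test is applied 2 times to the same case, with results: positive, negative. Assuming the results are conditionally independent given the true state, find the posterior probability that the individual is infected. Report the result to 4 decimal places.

Let H be the event that the individual is infected; start with P(H) = 0.129. P('positive'|H) = 0.849, P('positive'|¬H) = 0.299.
Update on result 1 ('positive'): P(H) ← 0.849·0.1290 / (0.849·0.1290 + 0.299·0.8710) = 0.10952/0.36995 = 0.2960.
Update on result 2 ('negative'): P(H) ← 0.151·0.2960 / (0.151·0.2960 + 0.701·0.7040) = 0.044702/0.53818 = 0.0831.

Posterior P(H) ≈ 0.0831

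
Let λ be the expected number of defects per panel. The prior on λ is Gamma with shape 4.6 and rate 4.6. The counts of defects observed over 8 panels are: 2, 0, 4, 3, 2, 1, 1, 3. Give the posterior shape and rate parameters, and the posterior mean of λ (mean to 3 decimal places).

The Poisson likelihood adds the total count to the shape and the number of exposure periods to the rate. Here ∑xᵢ = 16 and n = 8, so shape 4.6→20.6 and rate 4.6→12.6.
Posterior mean = shape/rate = 20.6/12.6 = 1.635.

Posterior: Gamma(shape=20.6, rate=12.6); mean ≈ 1.635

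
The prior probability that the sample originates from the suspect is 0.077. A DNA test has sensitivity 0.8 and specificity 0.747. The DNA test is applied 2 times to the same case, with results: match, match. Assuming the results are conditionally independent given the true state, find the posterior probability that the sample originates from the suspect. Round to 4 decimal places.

Posterior P(H) ≈ 0.4548

With H the event that the sample originates from the suspect, the joint likelihood of the observed sequence is P(data|H) = 0.8·0.8 = 0.64000 and P(data|¬H) = 0.253·0.253 = 0.064009.
Bayes: P(H|data) = 0.077·0.64000 / (0.077·0.64000 + 0.923·0.064009) = 0.049280/0.10836 = 0.4548.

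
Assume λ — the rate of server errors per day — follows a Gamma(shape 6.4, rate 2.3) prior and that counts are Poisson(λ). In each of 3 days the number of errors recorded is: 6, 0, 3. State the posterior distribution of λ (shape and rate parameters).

The Poisson likelihood adds the total count to the shape and the number of exposure periods to the rate. Here ∑xᵢ = 9 and n = 3, so shape 6.4→15.4 and rate 2.3→5.3.

Posterior: Gamma(shape=15.4, rate=5.3)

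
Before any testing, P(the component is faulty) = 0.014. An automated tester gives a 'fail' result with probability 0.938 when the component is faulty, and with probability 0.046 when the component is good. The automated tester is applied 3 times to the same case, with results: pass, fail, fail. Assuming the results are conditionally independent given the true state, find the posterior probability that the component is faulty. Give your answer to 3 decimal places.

Posterior P(H) ≈ 0.277

With H the event that the component is faulty, the joint likelihood of the observed sequence is P(data|H) = 0.062·0.938·0.938 = 0.054550 and P(data|¬H) = 0.954·0.046·0.046 = 0.0020187.
Bayes: P(H|data) = 0.014·0.054550 / (0.014·0.054550 + 0.986·0.0020187) = 0.00076370/0.0027541 = 0.2773.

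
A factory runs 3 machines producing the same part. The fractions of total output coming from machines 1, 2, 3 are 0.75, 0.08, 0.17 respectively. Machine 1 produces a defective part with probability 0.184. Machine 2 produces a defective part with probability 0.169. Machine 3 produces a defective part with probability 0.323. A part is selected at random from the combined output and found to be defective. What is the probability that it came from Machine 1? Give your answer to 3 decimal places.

P(defective|M1) = 0.184; P(defective|M2) = 0.169; P(defective|M3) = 0.323.
Prior × likelihood for each source: 0.75·0.184=0.1380, 0.08·0.169=0.01352, 0.17·0.323=0.05491. Summing gives P(defective) = 0.20643.
P(Machine 1 | defective) = 0.1380 / 0.20643 = 0.669.

Posterior probability ≈ 0.669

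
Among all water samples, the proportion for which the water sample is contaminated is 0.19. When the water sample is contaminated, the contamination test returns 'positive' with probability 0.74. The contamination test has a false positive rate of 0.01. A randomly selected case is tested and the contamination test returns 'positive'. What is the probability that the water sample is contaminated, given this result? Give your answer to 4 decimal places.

P(H | E) ≈ 0.9455

Let H be the event that the water sample is contaminated. P(H) = 0.19, so P(¬H) = 0.81. With E the 'positive' result, P(E|H) = 0.74 and P(E|¬H) = 0.01.
P(E) = 0.74·0.19 + 0.01·0.81 = 0.14060 + 0.0081000 = 0.14870.
By Bayes' theorem, P(H|E) = 0.14060 / 0.14870 = 0.9455.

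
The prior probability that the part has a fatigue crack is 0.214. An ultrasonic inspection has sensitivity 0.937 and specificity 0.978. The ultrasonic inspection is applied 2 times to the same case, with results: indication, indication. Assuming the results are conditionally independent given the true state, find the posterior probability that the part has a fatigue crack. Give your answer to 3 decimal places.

With H the event that the part has a fatigue crack, the joint likelihood of the observed sequence is P(data|H) = 0.937·0.937 = 0.87797 and P(data|¬H) = 0.022·0.022 = 0.00048400.
Bayes: P(H|data) = 0.214·0.87797 / (0.214·0.87797 + 0.786·0.00048400) = 0.18789/0.18827 = 0.9980.

Posterior P(H) ≈ 0.998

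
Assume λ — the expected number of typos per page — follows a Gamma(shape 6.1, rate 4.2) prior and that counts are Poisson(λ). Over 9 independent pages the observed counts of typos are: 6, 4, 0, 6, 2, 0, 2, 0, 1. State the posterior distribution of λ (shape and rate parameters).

Posterior: Gamma(shape=27.1, rate=13.2)

The Poisson likelihood adds the total count to the shape and the number of exposure periods to the rate. Here ∑xᵢ = 21 and n = 9, so shape 6.1→27.1 and rate 4.2→13.2.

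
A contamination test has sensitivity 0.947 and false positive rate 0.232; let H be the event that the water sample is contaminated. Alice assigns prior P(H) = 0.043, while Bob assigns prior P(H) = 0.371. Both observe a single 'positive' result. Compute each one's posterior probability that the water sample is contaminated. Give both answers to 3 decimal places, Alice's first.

Alice: 0.155; Bob: 0.707

The likelihood ratio for a 'positive' result is 0.947/0.232 = 4.0819.
Alice: prior odds 0.043/0.957 = 0.044932; posterior odds 0.18341; posterior probability 0.155.
Bob: prior odds 0.371/0.629 = 0.58983; posterior odds 2.4076; posterior probability 0.707.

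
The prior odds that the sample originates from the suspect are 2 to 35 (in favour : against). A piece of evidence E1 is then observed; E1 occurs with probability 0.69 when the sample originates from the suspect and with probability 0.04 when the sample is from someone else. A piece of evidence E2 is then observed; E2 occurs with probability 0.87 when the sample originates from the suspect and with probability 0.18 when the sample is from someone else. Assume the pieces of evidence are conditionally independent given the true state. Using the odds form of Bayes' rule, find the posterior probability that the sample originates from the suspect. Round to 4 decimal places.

Prior odds = 2/35 = 0.057143.
Likelihood ratio for E1 = 0.69/0.04 = 17.250.
Likelihood ratio for E2 = 0.87/0.18 = 4.8333.
Posterior odds = prior odds × LR₁ × LR₂ = 4.7643.
Posterior probability = odds/(1+odds) = 4.7643/5.7643 = 0.8265.

Posterior probability ≈ 0.8265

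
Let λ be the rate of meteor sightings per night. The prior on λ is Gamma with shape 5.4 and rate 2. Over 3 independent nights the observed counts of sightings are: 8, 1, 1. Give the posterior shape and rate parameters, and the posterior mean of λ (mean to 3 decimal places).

The Poisson likelihood adds the total count to the shape and the number of exposure periods to the rate. Here ∑xᵢ = 10 and n = 3, so shape 5.4→15.4 and rate 2→5.
Posterior mean = shape/rate = 15.4/5 = 3.080.

Posterior: Gamma(shape=15.4, rate=5); mean ≈ 3.080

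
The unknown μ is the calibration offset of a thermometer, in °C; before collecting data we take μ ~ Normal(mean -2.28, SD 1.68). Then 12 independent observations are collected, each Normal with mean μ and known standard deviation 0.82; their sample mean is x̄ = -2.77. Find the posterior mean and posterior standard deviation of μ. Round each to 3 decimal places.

Posterior mean ≈ -2.760; posterior SD ≈ 0.234

With known σ, the Normal prior is conjugate. Weight on the data is w = (n/σ²)/(n/σ² + 1/τ₀²) = 17.8465/(17.8465+0.354308) = 0.98053.
Posterior mean = w·x̄ + (1−w)·μ₀ = 0.98053·-2.77 + 0.019467·-2.28 = -2.760. Posterior variance = 1/(17.8465+0.354308) = 0.0549426, so SD = 0.234.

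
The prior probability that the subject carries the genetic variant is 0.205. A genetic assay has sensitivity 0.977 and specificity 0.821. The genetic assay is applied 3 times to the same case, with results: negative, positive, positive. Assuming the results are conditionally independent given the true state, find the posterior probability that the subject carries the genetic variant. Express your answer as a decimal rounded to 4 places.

Posterior P(H) ≈ 0.1771

With H the event that the subject carries the genetic variant, the joint likelihood of the observed sequence is P(data|H) = 0.023·0.977·0.977 = 0.021954 and P(data|¬H) = 0.821·0.179·0.179 = 0.026306.
Bayes: P(H|data) = 0.205·0.021954 / (0.205·0.021954 + 0.795·0.026306) = 0.0045006/0.025414 = 0.1771.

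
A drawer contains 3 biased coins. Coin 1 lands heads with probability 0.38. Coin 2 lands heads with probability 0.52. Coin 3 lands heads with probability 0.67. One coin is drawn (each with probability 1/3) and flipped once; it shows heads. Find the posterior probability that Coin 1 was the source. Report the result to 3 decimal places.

Posterior probability ≈ 0.242

Tabulate prior·likelihood by source: [1] prior 0.333333, lik 0.38, product 0.1267; [2] prior 0.333333, lik 0.52, product 0.1733; [3] prior 0.333333, lik 0.67, product 0.2233.
Normalizing constant = 0.52333; the posterior for Coin 1 is its product over the sum, 0.1267/0.52333 = 0.242.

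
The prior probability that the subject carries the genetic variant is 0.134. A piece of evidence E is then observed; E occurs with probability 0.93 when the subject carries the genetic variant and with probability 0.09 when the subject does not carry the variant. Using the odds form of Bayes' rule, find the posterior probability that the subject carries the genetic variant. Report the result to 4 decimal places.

Prior odds = 0.134/(1−0.134) = 0.15473.
Likelihood ratio for E = 0.93/0.09 = 10.333.
Posterior odds = prior odds × LR = 1.5989.
Posterior probability = odds/(1+odds) = 1.5989/2.5989 = 0.6152.

Posterior probability ≈ 0.6152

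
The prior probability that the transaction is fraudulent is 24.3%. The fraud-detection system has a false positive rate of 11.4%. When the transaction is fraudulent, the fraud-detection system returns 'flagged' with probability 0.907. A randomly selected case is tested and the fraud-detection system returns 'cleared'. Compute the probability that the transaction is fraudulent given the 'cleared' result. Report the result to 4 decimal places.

P(H | E) ≈ 0.0326

Write H for 'the transaction is fraudulent'. Prior odds H:¬H = 0.243/0.757 = 0.32100. For the 'cleared' outcome, the likelihood ratio is 0.093/0.886 = 0.10497.
Posterior odds = 0.32100 × 0.10497 = 0.033695, so P(H|E) = 0.033695/(1+0.033695) = 0.0326.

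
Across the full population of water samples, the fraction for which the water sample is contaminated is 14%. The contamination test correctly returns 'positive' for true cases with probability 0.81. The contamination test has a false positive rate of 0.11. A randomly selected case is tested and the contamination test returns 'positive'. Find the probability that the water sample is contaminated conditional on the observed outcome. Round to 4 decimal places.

Write H for 'the water sample is contaminated'. Prior odds H:¬H = 0.14/0.86 = 0.16279. For the 'positive' outcome, the likelihood ratio is 0.81/0.11 = 7.3636.
Posterior odds = 0.16279 × 7.3636 = 1.1987, so P(H|E) = 1.1987/(1+1.1987) = 0.5452.

P(H | E) ≈ 0.5452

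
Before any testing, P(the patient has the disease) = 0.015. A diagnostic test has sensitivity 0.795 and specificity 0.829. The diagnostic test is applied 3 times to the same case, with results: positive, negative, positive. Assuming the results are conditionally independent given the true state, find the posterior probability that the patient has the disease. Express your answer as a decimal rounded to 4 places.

Let H be the event that the patient has the disease; start with P(H) = 0.015. P('positive'|H) = 0.795, P('positive'|¬H) = 0.171.
Update on result 1 ('positive'): P(H) ← 0.795·0.0150 / (0.795·0.0150 + 0.171·0.9850) = 0.011925/0.18036 = 0.0661.
Update on result 2 ('negative'): P(H) ← 0.205·0.0661 / (0.205·0.0661 + 0.829·0.9339) = 0.013554/0.78774 = 0.0172.
Update on result 3 ('positive'): P(H) ← 0.795·0.0172 / (0.795·0.0172 + 0.171·0.9828) = 0.013679/0.18174 = 0.0753.

Posterior P(H) ≈ 0.0753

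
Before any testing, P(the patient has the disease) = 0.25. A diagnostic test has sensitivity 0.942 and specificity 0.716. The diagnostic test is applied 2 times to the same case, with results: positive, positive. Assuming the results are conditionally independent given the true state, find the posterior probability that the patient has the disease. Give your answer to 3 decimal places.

With H the event that the patient has the disease, the joint likelihood of the observed sequence is P(data|H) = 0.942·0.942 = 0.88736 and P(data|¬H) = 0.284·0.284 = 0.080656.
Bayes: P(H|data) = 0.25·0.88736 / (0.25·0.88736 + 0.75·0.080656) = 0.22184/0.28233 = 0.7857.

Posterior P(H) ≈ 0.786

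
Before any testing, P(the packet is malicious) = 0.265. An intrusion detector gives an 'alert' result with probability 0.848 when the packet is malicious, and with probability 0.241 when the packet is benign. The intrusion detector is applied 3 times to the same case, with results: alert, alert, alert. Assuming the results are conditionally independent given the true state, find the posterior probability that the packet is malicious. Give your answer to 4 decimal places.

Let H be the event that the packet is malicious; start with P(H) = 0.265. P('alert'|H) = 0.848, P('alert'|¬H) = 0.241.
Update on result 1 ('alert'): P(H) ← 0.848·0.2650 / (0.848·0.2650 + 0.241·0.7350) = 0.22472/0.40185 = 0.5592.
Update on result 2 ('alert'): P(H) ← 0.848·0.5592 / (0.848·0.5592 + 0.241·0.4408) = 0.47421/0.58044 = 0.8170.
Update on result 3 ('alert'): P(H) ← 0.848·0.8170 / (0.848·0.8170 + 0.241·0.1830) = 0.69280/0.73691 = 0.9401.

Posterior P(H) ≈ 0.9401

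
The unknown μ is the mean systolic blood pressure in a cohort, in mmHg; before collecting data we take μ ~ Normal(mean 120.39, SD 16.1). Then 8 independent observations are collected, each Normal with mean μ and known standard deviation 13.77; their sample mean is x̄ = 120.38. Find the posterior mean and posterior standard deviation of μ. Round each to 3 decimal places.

Prior precision 1/τ₀² = 1/16.1² = 0.00385788; data precision n/σ² = 8/13.77² = 0.0421912.
Posterior precision = 0.00385788 + 0.0421912 = 0.0460491, giving posterior SD = 1/√0.0460491 = 4.660.
Posterior mean = (0.00385788·120.39 + 0.0421912·120.38) / 0.0460491 = 120.381.

Posterior mean ≈ 120.381; posterior SD ≈ 4.660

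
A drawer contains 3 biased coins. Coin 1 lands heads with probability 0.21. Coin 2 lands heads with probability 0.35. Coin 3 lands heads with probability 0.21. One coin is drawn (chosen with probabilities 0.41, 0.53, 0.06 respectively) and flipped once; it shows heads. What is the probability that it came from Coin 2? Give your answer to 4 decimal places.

Tabulate prior·likelihood by source: [1] prior 0.41, lik 0.21, product 0.08610; [2] prior 0.53, lik 0.35, product 0.1855; [3] prior 0.06, lik 0.21, product 0.01260.
Normalizing constant = 0.28420; the posterior for Coin 2 is its product over the sum, 0.1855/0.28420 = 0.6527.

Posterior probability ≈ 0.6527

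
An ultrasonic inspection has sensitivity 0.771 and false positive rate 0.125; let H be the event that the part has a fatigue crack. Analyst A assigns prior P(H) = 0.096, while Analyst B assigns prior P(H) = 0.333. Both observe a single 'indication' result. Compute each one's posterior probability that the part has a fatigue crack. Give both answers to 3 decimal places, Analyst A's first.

The likelihood ratio for an 'indication' result is 0.771/0.125 = 6.1680.
Analyst A: prior odds 0.096/0.904 = 0.10619; posterior odds 0.65501; posterior probability 0.396.
Analyst B: prior odds 0.333/0.667 = 0.49925; posterior odds 3.0794; posterior probability 0.755.

Analyst A: 0.396; Analyst B: 0.755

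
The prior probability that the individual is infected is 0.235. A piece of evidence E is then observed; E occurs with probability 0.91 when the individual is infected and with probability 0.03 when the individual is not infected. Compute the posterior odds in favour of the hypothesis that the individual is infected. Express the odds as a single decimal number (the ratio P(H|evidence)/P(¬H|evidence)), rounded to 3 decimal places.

Prior odds = 0.235/(1−0.235) = 0.30719.
Likelihood ratio for E = 0.91/0.03 = 30.333.
Posterior odds = prior odds × LR = 9.3181.

Posterior odds ≈ 9.318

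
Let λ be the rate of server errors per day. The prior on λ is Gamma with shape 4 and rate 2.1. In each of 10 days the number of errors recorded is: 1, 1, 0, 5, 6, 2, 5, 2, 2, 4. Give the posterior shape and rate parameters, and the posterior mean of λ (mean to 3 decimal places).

Total count ∑xᵢ = 28 over n = 10 days.
Gamma is conjugate to the Poisson likelihood: posterior is Gamma(shape = 4+28 = 32, rate = 2.1+10 = 12.1).
E[λ | data] = 32/12.1 = 2.645.

Posterior: Gamma(shape=32, rate=12.1); mean ≈ 2.645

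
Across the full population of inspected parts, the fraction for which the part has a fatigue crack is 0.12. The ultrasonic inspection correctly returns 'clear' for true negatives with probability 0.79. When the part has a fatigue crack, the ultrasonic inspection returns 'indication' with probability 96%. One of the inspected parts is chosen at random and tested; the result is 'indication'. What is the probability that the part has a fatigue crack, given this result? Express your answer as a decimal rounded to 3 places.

P(H | E) ≈ 0.384

Write H for 'the part has a fatigue crack'. Prior odds H:¬H = 0.12/0.88 = 0.13636. For the 'indication' outcome, the likelihood ratio is 0.96/0.21 = 4.5714.
Posterior odds = 0.13636 × 4.5714 = 0.62338, so P(H|E) = 0.62338/(1+0.62338) = 0.384.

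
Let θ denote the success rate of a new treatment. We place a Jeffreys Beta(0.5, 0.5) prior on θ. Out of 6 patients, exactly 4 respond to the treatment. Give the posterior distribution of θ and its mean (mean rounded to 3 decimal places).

The binomial likelihood is conjugate to the Beta prior: with 4 successes and 2 failures, the posterior is Beta(0.5+4, 0.5+2) = Beta(4.5, 2.5).
E[θ | data] = 4.5/(4.5+2.5) = 0.643.

Posterior: Beta(4.5, 2.5); mean ≈ 0.643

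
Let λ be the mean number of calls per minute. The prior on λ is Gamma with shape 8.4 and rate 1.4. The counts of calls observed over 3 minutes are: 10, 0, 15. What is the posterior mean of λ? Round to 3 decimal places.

Posterior mean ≈ 7.591

The Poisson likelihood adds the total count to the shape and the number of exposure periods to the rate. Here ∑xᵢ = 25 and n = 3, so shape 8.4→33.4 and rate 1.4→4.4.
Posterior mean = shape/rate = 33.4/4.4 = 7.591.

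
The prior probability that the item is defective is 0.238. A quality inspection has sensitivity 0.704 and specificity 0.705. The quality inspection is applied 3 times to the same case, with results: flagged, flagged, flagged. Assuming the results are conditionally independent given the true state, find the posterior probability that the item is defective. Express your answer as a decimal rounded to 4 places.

Posterior P(H) ≈ 0.8093

With H the event that the item is defective, the joint likelihood of the observed sequence is P(data|H) = 0.704·0.704·0.704 = 0.34891 and P(data|¬H) = 0.295·0.295·0.295 = 0.025672.
Bayes: P(H|data) = 0.238·0.34891 / (0.238·0.34891 + 0.762·0.025672) = 0.083041/0.10260 = 0.8093.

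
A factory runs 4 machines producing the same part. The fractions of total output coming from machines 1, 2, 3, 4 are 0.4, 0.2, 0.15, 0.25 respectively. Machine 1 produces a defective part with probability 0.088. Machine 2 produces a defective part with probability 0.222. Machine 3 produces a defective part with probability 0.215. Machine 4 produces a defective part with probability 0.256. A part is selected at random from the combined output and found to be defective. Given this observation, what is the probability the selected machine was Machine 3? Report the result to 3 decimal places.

P(defective|M1) = 0.088; P(defective|M2) = 0.222; P(defective|M3) = 0.215; P(defective|M4) = 0.256.
Prior × likelihood for each source: 0.4·0.088=0.03520, 0.2·0.222=0.04440, 0.15·0.215=0.03225, 0.25·0.256=0.06400. Summing gives P(defective) = 0.17585.
P(Machine 3 | defective) = 0.03225 / 0.17585 = 0.183.

Posterior probability ≈ 0.183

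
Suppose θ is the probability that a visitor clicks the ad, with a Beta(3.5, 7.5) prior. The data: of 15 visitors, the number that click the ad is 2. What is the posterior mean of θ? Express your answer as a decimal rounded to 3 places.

Observing 2 successes and 13 failures updates Beta(3.5, 7.5) by adding the success and failure counts to the two shape parameters: α = 3.5+2 = 5.5, β = 7.5+13 = 20.5.
E[θ | data] = 5.5/(5.5+20.5) = 0.212.

Posterior mean ≈ 0.212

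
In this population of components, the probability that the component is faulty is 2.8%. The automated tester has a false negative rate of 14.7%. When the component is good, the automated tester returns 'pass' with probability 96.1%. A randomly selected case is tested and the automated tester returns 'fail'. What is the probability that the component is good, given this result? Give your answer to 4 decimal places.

Write H for 'the component is faulty'. Prior odds H:¬H = 0.028/0.972 = 0.028807. For the 'fail' outcome, the likelihood ratio is 0.853/0.039 = 21.872.
Posterior odds = 0.028807 × 21.872 = 0.63005, so P(H|E) = 0.63005/(1+0.63005) = 0.3865. Then P(¬H|E) = 1 − 0.3865 = 0.6135.

P(¬H | E) ≈ 0.6135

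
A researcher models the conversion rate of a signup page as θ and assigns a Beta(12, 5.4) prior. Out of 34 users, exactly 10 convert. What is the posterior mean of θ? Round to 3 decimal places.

The binomial likelihood is conjugate to the Beta prior: with 10 successes and 24 failures, the posterior is Beta(12+10, 5.4+24) = Beta(22, 29.4).
E[θ | data] = 22/(22+29.4) = 0.428.

Posterior mean ≈ 0.428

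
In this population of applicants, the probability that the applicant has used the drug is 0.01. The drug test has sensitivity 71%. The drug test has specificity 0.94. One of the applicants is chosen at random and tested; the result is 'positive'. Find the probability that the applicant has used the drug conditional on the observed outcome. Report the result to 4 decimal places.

P(H | E) ≈ 0.1068

Let H be the event that the applicant has used the drug. P(H) = 0.01, so P(¬H) = 0.99. With E the 'positive' result, P(E|H) = 0.71 and P(E|¬H) = 0.06.
P(E) = 0.71·0.01 + 0.06·0.99 = 0.0071000 + 0.059400 = 0.066500.
By Bayes' theorem, P(H|E) = 0.0071000 / 0.066500 = 0.1068.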